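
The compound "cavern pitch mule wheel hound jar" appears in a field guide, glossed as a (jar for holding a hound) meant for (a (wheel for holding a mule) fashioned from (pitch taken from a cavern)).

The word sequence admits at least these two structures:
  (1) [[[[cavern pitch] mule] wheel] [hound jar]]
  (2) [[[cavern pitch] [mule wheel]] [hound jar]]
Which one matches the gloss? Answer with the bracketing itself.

The paraphrase's head is the "jar" part ("hound jar"); its modifier is "cavern pitch mule wheel".
That top-level split, carried through the inner groups, gives [[[cavern pitch] [mule wheel]] [hound jar]].

[[[cavern pitch] [mule wheel]] [hound jar]]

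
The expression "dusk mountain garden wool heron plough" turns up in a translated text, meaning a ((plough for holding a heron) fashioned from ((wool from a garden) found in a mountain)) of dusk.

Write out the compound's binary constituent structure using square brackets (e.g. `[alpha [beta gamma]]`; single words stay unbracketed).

The outermost head in the paraphrase is "plough" (specifically "mountain garden wool heron plough"), modified by "dusk".
"mountain garden wool heron plough" → head "plough" (specifically "heron plough"), modifier "mountain garden wool".
"mountain garden wool" → head "wool" (specifically "garden wool"), modifier "mountain".
"garden wool" → head "wool", modifier "garden".
"heron plough" → head "plough", modifier "heron".
So the structure is [dusk [[mountain [garden wool]] [heron plough]]].

[dusk [[mountain [garden wool]] [heron plough]]]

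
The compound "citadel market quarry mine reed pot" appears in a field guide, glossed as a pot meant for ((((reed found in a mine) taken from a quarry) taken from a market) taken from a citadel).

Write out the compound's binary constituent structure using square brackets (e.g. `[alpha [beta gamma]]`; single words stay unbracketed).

[[citadel [market [quarry [mine reed]]]] pot]

The outermost head in the paraphrase is "pot", modified by "citadel market quarry mine reed".
Inside "citadel market quarry mine reed": head "reed" (specifically "market quarry mine reed"), modifier "citadel".
Inside "market quarry mine reed": head "reed" (specifically "quarry mine reed"), modifier "market".
Inside "quarry mine reed": head "reed" (specifically "mine reed"), modifier "quarry".
Inside "mine reed": head "reed", modifier "mine".
Assembled: [[citadel [market [quarry [mine reed]]]] pot].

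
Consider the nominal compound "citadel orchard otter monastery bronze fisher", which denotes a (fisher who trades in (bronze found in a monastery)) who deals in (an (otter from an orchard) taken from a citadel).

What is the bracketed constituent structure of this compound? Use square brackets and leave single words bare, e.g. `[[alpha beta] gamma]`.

[[citadel [orchard otter]] [[monastery bronze] fisher]]

Whole compound: head "fisher" (specifically "monastery bronze fisher"), modifier "citadel orchard otter".
"citadel orchard otter" → head "otter" (specifically "orchard otter"), modifier "citadel".
"orchard otter" → head "otter", modifier "orchard".
"monastery bronze fisher" → head "fisher", modifier "monastery bronze".
"monastery bronze" → head "bronze", modifier "monastery".
Assembled: [[citadel [orchard otter]] [[monastery bronze] fisher]].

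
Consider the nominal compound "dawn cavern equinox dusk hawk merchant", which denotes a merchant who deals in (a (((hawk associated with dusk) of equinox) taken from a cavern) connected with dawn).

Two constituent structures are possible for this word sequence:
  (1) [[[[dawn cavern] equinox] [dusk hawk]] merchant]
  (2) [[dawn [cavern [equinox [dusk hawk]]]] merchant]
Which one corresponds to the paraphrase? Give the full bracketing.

The paraphrase's head is the "merchant" part ("merchant"); its modifier is "dawn cavern equinox dusk hawk".
That top-level split, carried through the inner groups, gives [[dawn [cavern [equinox [dusk hawk]]]] merchant].

[[dawn [cavern [equinox [dusk hawk]]]] merchant]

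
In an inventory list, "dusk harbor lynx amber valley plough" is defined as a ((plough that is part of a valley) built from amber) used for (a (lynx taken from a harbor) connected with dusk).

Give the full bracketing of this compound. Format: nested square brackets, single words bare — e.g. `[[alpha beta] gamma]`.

[[dusk [harbor lynx]] [amber [valley plough]]]

The outermost head in the paraphrase is "plough" (specifically "amber valley plough"), modified by "dusk harbor lynx".
Inside "dusk harbor lynx": head "lynx" (specifically "harbor lynx"), modifier "dusk".
Inside "harbor lynx": head "lynx", modifier "harbor".
Inside "amber valley plough": head "plough" (specifically "valley plough"), modifier "amber".
Inside "valley plough": head "plough", modifier "valley".
Putting it together: [[dusk [harbor lynx]] [amber [valley plough]]].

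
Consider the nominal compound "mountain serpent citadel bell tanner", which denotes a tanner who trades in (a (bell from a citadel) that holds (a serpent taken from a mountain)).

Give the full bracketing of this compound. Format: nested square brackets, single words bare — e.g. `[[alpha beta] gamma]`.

Whole compound: head "tanner", modifier "mountain serpent citadel bell".
Inside "mountain serpent citadel bell": head "bell" (specifically "citadel bell"), modifier "mountain serpent".
Inside "mountain serpent": head "serpent", modifier "mountain".
Inside "citadel bell": head "bell", modifier "citadel".
Putting it together: [[[mountain serpent] [citadel bell]] tanner].

[[[mountain serpent] [citadel bell]] tanner]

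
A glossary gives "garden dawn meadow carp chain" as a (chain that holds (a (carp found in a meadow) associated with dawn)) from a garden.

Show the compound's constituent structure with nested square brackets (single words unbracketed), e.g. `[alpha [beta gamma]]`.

[garden [[dawn [meadow carp]] chain]]

Overall it is a kind of chain (specifically "dawn meadow carp chain"); the modifier is "garden".
"dawn meadow carp chain" → head "chain", modifier "dawn meadow carp".
"dawn meadow carp" → head "carp" (specifically "meadow carp"), modifier "dawn".
"meadow carp" → head "carp", modifier "meadow".
Putting it together: [garden [[dawn [meadow carp]] chain]].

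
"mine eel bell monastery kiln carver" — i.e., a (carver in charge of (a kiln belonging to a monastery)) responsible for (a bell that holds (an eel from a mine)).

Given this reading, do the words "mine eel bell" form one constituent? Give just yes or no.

yes

The paraphrase groups the words so that "mine eel bell" is one unit: it corresponds to a single parenthesized sub-phrase.
The full structure is [[[mine eel] bell] [[monastery kiln] carver]], in which [mine eel bell] is a constituent.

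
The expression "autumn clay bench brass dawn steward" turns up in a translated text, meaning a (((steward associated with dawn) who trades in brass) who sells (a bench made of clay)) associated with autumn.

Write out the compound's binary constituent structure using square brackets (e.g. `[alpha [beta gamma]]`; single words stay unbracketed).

At the top level: head "steward" (specifically "clay bench brass dawn steward"); modifier "autumn".
"clay bench brass dawn steward" → head "steward" (specifically "brass dawn steward"), modifier "clay bench".
"clay bench" → head "bench", modifier "clay".
"brass dawn steward" → head "steward" (specifically "dawn steward"), modifier "brass".
"dawn steward" → head "steward", modifier "dawn".
So the structure is [autumn [[clay bench] [brass [dawn steward]]]].

[autumn [[clay bench] [brass [dawn steward]]]]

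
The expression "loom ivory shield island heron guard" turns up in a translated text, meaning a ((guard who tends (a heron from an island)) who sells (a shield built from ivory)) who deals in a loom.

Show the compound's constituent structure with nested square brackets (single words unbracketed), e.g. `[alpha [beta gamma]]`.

[loom [[ivory shield] [[island heron] guard]]]

At the top level: head "guard" (specifically "ivory shield island heron guard"); modifier "loom".
"ivory shield island heron guard" → head "guard" (specifically "island heron guard"), modifier "ivory shield".
"ivory shield" → head "shield", modifier "ivory".
"island heron guard" → head "guard", modifier "island heron".
"island heron" → head "heron", modifier "island".
Putting it together: [loom [[ivory shield] [[island heron] guard]]].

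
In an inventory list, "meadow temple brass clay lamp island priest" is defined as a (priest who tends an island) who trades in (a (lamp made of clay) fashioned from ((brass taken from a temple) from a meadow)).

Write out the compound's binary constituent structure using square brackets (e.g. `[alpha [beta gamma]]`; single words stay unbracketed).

Whole compound: head "priest" (specifically "island priest"), modifier "meadow temple brass clay lamp".
"meadow temple brass clay lamp" → head "lamp" (specifically "clay lamp"), modifier "meadow temple brass".
"meadow temple brass" → head "brass" (specifically "temple brass"), modifier "meadow".
"temple brass" → head "brass", modifier "temple".
"clay lamp" → head "lamp", modifier "clay".
"island priest" → head "priest", modifier "island".
Putting it together: [[[meadow [temple brass]] [clay lamp]] [island priest]].

[[[meadow [temple brass]] [clay lamp]] [island priest]]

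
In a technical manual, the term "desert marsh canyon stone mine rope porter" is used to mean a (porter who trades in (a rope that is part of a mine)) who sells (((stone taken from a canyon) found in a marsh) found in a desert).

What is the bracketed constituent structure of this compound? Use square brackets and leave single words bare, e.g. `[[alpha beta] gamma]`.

Whole compound: head "porter" (specifically "mine rope porter"), modifier "desert marsh canyon stone".
Within "desert marsh canyon stone", the head is "stone" (specifically "marsh canyon stone") and the modifier is "desert".
Within "marsh canyon stone", the head is "stone" (specifically "canyon stone") and the modifier is "marsh".
Within "canyon stone", the head is "stone" and the modifier is "canyon".
Within "mine rope porter", the head is "porter" and the modifier is "mine rope".
Within "mine rope", the head is "rope" and the modifier is "mine".
So the structure is [[desert [marsh [canyon stone]]] [[mine rope] porter]].

[[desert [marsh [canyon stone]]] [[mine rope] porter]]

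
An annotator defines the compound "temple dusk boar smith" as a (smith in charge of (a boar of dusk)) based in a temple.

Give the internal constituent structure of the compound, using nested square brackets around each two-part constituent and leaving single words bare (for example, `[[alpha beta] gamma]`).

Whole compound: head "smith" (specifically "dusk boar smith"), modifier "temple".
"dusk boar smith" → head "smith", modifier "dusk boar".
"dusk boar" → head "boar", modifier "dusk".
Assembled: [temple [[dusk boar] smith]].

[temple [[dusk boar] smith]]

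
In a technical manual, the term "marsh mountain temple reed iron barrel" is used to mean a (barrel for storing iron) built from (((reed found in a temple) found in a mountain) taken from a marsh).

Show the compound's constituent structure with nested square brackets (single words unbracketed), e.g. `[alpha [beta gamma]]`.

At the top level: head "barrel" (specifically "iron barrel"); modifier "marsh mountain temple reed".
Inside "marsh mountain temple reed": head "reed" (specifically "mountain temple reed"), modifier "marsh".
Inside "mountain temple reed": head "reed" (specifically "temple reed"), modifier "mountain".
Inside "temple reed": head "reed", modifier "temple".
Inside "iron barrel": head "barrel", modifier "iron".
Assembled: [[marsh [mountain [temple reed]]] [iron barrel]].

[[marsh [mountain [temple reed]]] [iron barrel]]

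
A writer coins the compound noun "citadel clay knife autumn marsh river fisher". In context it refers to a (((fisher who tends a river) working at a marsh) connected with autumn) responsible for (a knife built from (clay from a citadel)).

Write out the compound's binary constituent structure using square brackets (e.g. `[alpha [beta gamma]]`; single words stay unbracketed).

At the top level: head "fisher" (specifically "autumn marsh river fisher"); modifier "citadel clay knife".
Within "citadel clay knife", the head is "knife" and the modifier is "citadel clay".
Within "citadel clay", the head is "clay" and the modifier is "citadel".
Within "autumn marsh river fisher", the head is "fisher" (specifically "marsh river fisher") and the modifier is "autumn".
Within "marsh river fisher", the head is "fisher" (specifically "river fisher") and the modifier is "marsh".
Within "river fisher", the head is "fisher" and the modifier is "river".
So the structure is [[[citadel clay] knife] [autumn [marsh [river fisher]]]].

[[[citadel clay] knife] [autumn [marsh [river fisher]]]]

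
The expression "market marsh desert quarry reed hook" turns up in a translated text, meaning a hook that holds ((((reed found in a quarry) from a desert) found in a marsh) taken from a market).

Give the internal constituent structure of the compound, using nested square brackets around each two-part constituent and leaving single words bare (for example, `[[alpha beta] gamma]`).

[[market [marsh [desert [quarry reed]]]] hook]

Overall it is a kind of hook; the modifier is "market marsh desert quarry reed".
Inside "market marsh desert quarry reed": head "reed" (specifically "marsh desert quarry reed"), modifier "market".
Inside "marsh desert quarry reed": head "reed" (specifically "desert quarry reed"), modifier "marsh".
Inside "desert quarry reed": head "reed" (specifically "quarry reed"), modifier "desert".
Inside "quarry reed": head "reed", modifier "quarry".
Putting it together: [[market [marsh [desert [quarry reed]]]] hook].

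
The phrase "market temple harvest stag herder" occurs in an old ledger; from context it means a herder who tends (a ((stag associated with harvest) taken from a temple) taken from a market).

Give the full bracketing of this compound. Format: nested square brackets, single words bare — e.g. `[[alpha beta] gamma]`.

Whole compound: head "herder", modifier "market temple harvest stag".
"market temple harvest stag" → head "stag" (specifically "temple harvest stag"), modifier "market".
"temple harvest stag" → head "stag" (specifically "harvest stag"), modifier "temple".
"harvest stag" → head "stag", modifier "harvest".
Putting it together: [[market [temple [harvest stag]]] herder].

[[market [temple [harvest stag]]] herder]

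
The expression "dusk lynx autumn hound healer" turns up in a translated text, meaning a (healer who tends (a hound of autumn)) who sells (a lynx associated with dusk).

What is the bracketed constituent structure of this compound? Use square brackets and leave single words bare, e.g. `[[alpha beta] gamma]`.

[[dusk lynx] [[autumn hound] healer]]

Overall it is a kind of healer (specifically "autumn hound healer"); the modifier is "dusk lynx".
Within "dusk lynx", the head is "lynx" and the modifier is "dusk".
Within "autumn hound healer", the head is "healer" and the modifier is "autumn hound".
Within "autumn hound", the head is "hound" and the modifier is "autumn".
Putting it together: [[dusk lynx] [[autumn hound] healer]].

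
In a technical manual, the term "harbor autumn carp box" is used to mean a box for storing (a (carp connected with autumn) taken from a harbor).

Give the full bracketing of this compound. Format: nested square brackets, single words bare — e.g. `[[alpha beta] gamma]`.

Overall it is a kind of box; the modifier is "harbor autumn carp".
Inside "harbor autumn carp": head "carp" (specifically "autumn carp"), modifier "harbor".
Inside "autumn carp": head "carp", modifier "autumn".
So the structure is [[harbor [autumn carp]] box].

[[harbor [autumn carp]] box]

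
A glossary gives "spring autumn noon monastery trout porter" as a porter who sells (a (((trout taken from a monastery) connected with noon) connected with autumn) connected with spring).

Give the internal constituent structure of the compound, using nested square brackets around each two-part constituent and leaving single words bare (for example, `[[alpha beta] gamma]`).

[[spring [autumn [noon [monastery trout]]]] porter]

Whole compound: head "porter", modifier "spring autumn noon monastery trout".
Inside "spring autumn noon monastery trout": head "trout" (specifically "autumn noon monastery trout"), modifier "spring".
Inside "autumn noon monastery trout": head "trout" (specifically "noon monastery trout"), modifier "autumn".
Inside "noon monastery trout": head "trout" (specifically "monastery trout"), modifier "noon".
Inside "monastery trout": head "trout", modifier "monastery".
So the structure is [[spring [autumn [noon [monastery trout]]]] porter].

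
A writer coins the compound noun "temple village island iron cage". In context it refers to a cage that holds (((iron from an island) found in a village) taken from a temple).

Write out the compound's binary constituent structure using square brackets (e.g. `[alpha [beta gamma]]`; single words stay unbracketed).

[[temple [village [island iron]]] cage]

Overall it is a kind of cage; the modifier is "temple village island iron".
Inside "temple village island iron": head "iron" (specifically "village island iron"), modifier "temple".
Inside "village island iron": head "iron" (specifically "island iron"), modifier "village".
Inside "island iron": head "iron", modifier "island".
So the structure is [[temple [village [island iron]]] cage].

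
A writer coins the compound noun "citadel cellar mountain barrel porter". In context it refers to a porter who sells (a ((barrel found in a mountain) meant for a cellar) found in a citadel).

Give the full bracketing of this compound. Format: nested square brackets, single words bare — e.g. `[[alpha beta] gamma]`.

The outermost head in the paraphrase is "porter", modified by "citadel cellar mountain barrel".
Inside "citadel cellar mountain barrel": head "barrel" (specifically "cellar mountain barrel"), modifier "citadel".
Inside "cellar mountain barrel": head "barrel" (specifically "mountain barrel"), modifier "cellar".
Inside "mountain barrel": head "barrel", modifier "mountain".
So the structure is [[citadel [cellar [mountain barrel]]] porter].

[[citadel [cellar [mountain barrel]]] porter]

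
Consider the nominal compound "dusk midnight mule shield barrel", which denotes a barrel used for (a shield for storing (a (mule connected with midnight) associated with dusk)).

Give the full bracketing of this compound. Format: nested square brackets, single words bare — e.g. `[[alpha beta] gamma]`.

[[[dusk [midnight mule]] shield] barrel]

At the top level: head "barrel"; modifier "dusk midnight mule shield".
Inside "dusk midnight mule shield": head "shield", modifier "dusk midnight mule".
Inside "dusk midnight mule": head "mule" (specifically "midnight mule"), modifier "dusk".
Inside "midnight mule": head "mule", modifier "midnight".
Assembled: [[[dusk [midnight mule]] shield] barrel].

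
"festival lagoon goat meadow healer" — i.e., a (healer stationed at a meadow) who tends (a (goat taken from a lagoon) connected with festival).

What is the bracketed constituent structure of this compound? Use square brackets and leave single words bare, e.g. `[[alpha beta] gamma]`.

[[festival [lagoon goat]] [meadow healer]]

At the top level: head "healer" (specifically "meadow healer"); modifier "festival lagoon goat".
Inside "festival lagoon goat": head "goat" (specifically "lagoon goat"), modifier "festival".
Inside "lagoon goat": head "goat", modifier "lagoon".
Inside "meadow healer": head "healer", modifier "meadow".
So the structure is [[festival [lagoon goat]] [meadow healer]].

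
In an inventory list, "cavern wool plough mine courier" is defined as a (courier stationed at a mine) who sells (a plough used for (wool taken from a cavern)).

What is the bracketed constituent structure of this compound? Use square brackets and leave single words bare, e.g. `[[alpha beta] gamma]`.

[[[cavern wool] plough] [mine courier]]

Whole compound: head "courier" (specifically "mine courier"), modifier "cavern wool plough".
"cavern wool plough" → head "plough", modifier "cavern wool".
"cavern wool" → head "wool", modifier "cavern".
"mine courier" → head "courier", modifier "mine".
Assembled: [[[cavern wool] plough] [mine courier]].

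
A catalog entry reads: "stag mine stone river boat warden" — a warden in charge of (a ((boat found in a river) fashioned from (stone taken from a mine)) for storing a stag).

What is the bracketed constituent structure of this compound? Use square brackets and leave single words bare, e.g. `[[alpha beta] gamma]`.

Overall it is a kind of warden; the modifier is "stag mine stone river boat".
"stag mine stone river boat" → head "boat" (specifically "mine stone river boat"), modifier "stag".
"mine stone river boat" → head "boat" (specifically "river boat"), modifier "mine stone".
"mine stone" → head "stone", modifier "mine".
"river boat" → head "boat", modifier "river".
So the structure is [[stag [[mine stone] [river boat]]] warden].

[[stag [[mine stone] [river boat]]] warden]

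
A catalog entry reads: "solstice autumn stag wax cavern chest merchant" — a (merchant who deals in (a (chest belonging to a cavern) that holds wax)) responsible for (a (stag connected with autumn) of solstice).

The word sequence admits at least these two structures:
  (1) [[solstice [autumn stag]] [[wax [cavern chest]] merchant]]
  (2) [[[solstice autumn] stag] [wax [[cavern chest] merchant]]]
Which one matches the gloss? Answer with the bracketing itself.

The paraphrase's head is the "merchant" part ("wax cavern chest merchant"); its modifier is "solstice autumn stag".
That top-level split, carried through the inner groups, gives [[solstice [autumn stag]] [[wax [cavern chest]] merchant]].

[[solstice [autumn stag]] [[wax [cavern chest]] merchant]]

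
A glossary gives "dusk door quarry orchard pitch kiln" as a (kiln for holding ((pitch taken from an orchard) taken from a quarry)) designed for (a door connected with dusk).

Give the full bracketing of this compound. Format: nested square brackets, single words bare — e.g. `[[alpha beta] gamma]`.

[[dusk door] [[quarry [orchard pitch]] kiln]]

At the top level: head "kiln" (specifically "quarry orchard pitch kiln"); modifier "dusk door".
Inside "dusk door": head "door", modifier "dusk".
Inside "quarry orchard pitch kiln": head "kiln", modifier "quarry orchard pitch".
Inside "quarry orchard pitch": head "pitch" (specifically "orchard pitch"), modifier "quarry".
Inside "orchard pitch": head "pitch", modifier "orchard".
Assembled: [[dusk door] [[quarry [orchard pitch]] kiln]].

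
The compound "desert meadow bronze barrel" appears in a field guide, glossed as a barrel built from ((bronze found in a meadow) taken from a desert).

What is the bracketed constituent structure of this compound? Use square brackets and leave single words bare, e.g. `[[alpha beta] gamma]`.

[[desert [meadow bronze]] barrel]

The outermost head in the paraphrase is "barrel", modified by "desert meadow bronze".
Inside "desert meadow bronze": head "bronze" (specifically "meadow bronze"), modifier "desert".
Inside "meadow bronze": head "bronze", modifier "meadow".
Putting it together: [[desert [meadow bronze]] barrel].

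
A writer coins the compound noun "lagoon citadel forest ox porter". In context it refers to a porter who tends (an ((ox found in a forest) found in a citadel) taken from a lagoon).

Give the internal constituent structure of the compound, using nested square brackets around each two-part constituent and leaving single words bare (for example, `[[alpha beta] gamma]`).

Whole compound: head "porter", modifier "lagoon citadel forest ox".
Inside "lagoon citadel forest ox": head "ox" (specifically "citadel forest ox"), modifier "lagoon".
Inside "citadel forest ox": head "ox" (specifically "forest ox"), modifier "citadel".
Inside "forest ox": head "ox", modifier "forest".
Assembled: [[lagoon [citadel [forest ox]]] porter].

[[lagoon [citadel [forest ox]]] porter]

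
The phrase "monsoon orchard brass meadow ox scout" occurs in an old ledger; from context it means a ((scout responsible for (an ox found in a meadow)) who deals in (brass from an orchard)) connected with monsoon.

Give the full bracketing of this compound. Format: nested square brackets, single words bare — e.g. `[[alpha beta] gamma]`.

At the top level: head "scout" (specifically "orchard brass meadow ox scout"); modifier "monsoon".
Within "orchard brass meadow ox scout", the head is "scout" (specifically "meadow ox scout") and the modifier is "orchard brass".
Within "orchard brass", the head is "brass" and the modifier is "orchard".
Within "meadow ox scout", the head is "scout" and the modifier is "meadow ox".
Within "meadow ox", the head is "ox" and the modifier is "meadow".
Putting it together: [monsoon [[orchard brass] [[meadow ox] scout]]].

[monsoon [[orchard brass] [[meadow ox] scout]]]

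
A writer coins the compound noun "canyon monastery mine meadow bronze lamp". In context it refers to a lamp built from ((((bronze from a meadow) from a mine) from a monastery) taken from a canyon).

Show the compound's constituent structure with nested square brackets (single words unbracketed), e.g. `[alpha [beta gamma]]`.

[[canyon [monastery [mine [meadow bronze]]]] lamp]

The outermost head in the paraphrase is "lamp", modified by "canyon monastery mine meadow bronze".
Inside "canyon monastery mine meadow bronze": head "bronze" (specifically "monastery mine meadow bronze"), modifier "canyon".
Inside "monastery mine meadow bronze": head "bronze" (specifically "mine meadow bronze"), modifier "monastery".
Inside "mine meadow bronze": head "bronze" (specifically "meadow bronze"), modifier "mine".
Inside "meadow bronze": head "bronze", modifier "meadow".
So the structure is [[canyon [monastery [mine [meadow bronze]]]] lamp].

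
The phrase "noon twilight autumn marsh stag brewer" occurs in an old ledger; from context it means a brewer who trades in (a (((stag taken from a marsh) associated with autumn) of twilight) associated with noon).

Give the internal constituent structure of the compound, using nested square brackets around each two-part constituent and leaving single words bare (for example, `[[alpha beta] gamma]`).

The outermost head in the paraphrase is "brewer", modified by "noon twilight autumn marsh stag".
Within "noon twilight autumn marsh stag", the head is "stag" (specifically "twilight autumn marsh stag") and the modifier is "noon".
Within "twilight autumn marsh stag", the head is "stag" (specifically "autumn marsh stag") and the modifier is "twilight".
Within "autumn marsh stag", the head is "stag" (specifically "marsh stag") and the modifier is "autumn".
Within "marsh stag", the head is "stag" and the modifier is "marsh".
So the structure is [[noon [twilight [autumn [marsh stag]]]] brewer].

[[noon [twilight [autumn [marsh stag]]]] brewer]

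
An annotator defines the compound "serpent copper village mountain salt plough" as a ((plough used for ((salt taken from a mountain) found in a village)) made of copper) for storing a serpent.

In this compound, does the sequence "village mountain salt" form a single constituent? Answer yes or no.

yes

The paraphrase groups the words so that "village mountain salt" is one unit: it corresponds to a single parenthesized sub-phrase.
The full structure is [serpent [copper [[village [mountain salt]] plough]]], in which [village mountain salt] is a constituent.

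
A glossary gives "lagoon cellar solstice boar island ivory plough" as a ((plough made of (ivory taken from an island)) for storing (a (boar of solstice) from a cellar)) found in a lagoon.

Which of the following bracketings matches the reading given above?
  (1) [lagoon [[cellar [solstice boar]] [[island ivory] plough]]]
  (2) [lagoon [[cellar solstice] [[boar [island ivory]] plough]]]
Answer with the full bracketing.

The paraphrase's head is the "plough" part ("cellar solstice boar island ivory plough"); its modifier is "lagoon".
That top-level split, carried through the inner groups, gives [lagoon [[cellar [solstice boar]] [[island ivory] plough]]].

[lagoon [[cellar [solstice boar]] [[island ivory] plough]]]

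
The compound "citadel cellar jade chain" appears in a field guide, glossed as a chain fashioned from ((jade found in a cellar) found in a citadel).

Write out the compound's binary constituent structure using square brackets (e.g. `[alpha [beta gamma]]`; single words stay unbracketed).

[[citadel [cellar jade]] chain]

Overall it is a kind of chain; the modifier is "citadel cellar jade".
Inside "citadel cellar jade": head "jade" (specifically "cellar jade"), modifier "citadel".
Inside "cellar jade": head "jade", modifier "cellar".
Assembled: [[citadel [cellar jade]] chain].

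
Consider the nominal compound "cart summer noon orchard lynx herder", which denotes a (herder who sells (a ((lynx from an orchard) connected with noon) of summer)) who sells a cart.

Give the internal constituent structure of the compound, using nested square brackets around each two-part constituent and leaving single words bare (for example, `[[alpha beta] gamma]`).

At the top level: head "herder" (specifically "summer noon orchard lynx herder"); modifier "cart".
"summer noon orchard lynx herder" → head "herder", modifier "summer noon orchard lynx".
"summer noon orchard lynx" → head "lynx" (specifically "noon orchard lynx"), modifier "summer".
"noon orchard lynx" → head "lynx" (specifically "orchard lynx"), modifier "noon".
"orchard lynx" → head "lynx", modifier "orchard".
Assembled: [cart [[summer [noon [orchard lynx]]] herder]].

[cart [[summer [noon [orchard lynx]]] herder]]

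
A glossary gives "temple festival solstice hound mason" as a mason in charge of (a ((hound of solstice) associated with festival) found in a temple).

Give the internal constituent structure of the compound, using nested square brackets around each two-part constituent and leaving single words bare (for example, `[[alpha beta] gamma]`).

[[temple [festival [solstice hound]]] mason]

Whole compound: head "mason", modifier "temple festival solstice hound".
"temple festival solstice hound" → head "hound" (specifically "festival solstice hound"), modifier "temple".
"festival solstice hound" → head "hound" (specifically "solstice hound"), modifier "festival".
"solstice hound" → head "hound", modifier "solstice".
So the structure is [[temple [festival [solstice hound]]] mason].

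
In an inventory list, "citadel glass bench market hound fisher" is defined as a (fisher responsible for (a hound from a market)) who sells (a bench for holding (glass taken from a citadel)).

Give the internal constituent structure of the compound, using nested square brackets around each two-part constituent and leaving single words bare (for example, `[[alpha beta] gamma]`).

[[[citadel glass] bench] [[market hound] fisher]]

At the top level: head "fisher" (specifically "market hound fisher"); modifier "citadel glass bench".
Within "citadel glass bench", the head is "bench" and the modifier is "citadel glass".
Within "citadel glass", the head is "glass" and the modifier is "citadel".
Within "market hound fisher", the head is "fisher" and the modifier is "market hound".
Within "market hound", the head is "hound" and the modifier is "market".
So the structure is [[[citadel glass] bench] [[market hound] fisher]].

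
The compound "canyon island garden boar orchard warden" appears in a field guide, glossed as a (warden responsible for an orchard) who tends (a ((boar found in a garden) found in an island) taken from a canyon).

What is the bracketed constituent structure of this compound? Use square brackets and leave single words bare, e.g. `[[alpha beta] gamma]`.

Whole compound: head "warden" (specifically "orchard warden"), modifier "canyon island garden boar".
Within "canyon island garden boar", the head is "boar" (specifically "island garden boar") and the modifier is "canyon".
Within "island garden boar", the head is "boar" (specifically "garden boar") and the modifier is "island".
Within "garden boar", the head is "boar" and the modifier is "garden".
Within "orchard warden", the head is "warden" and the modifier is "orchard".
So the structure is [[canyon [island [garden boar]]] [orchard warden]].

[[canyon [island [garden boar]]] [orchard warden]]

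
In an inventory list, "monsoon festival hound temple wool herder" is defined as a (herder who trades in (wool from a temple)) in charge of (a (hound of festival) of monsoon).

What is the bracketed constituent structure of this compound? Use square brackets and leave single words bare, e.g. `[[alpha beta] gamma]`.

The outermost head in the paraphrase is "herder" (specifically "temple wool herder"), modified by "monsoon festival hound".
Inside "monsoon festival hound": head "hound" (specifically "festival hound"), modifier "monsoon".
Inside "festival hound": head "hound", modifier "festival".
Inside "temple wool herder": head "herder", modifier "temple wool".
Inside "temple wool": head "wool", modifier "temple".
Putting it together: [[monsoon [festival hound]] [[temple wool] herder]].

[[monsoon [festival hound]] [[temple wool] herder]]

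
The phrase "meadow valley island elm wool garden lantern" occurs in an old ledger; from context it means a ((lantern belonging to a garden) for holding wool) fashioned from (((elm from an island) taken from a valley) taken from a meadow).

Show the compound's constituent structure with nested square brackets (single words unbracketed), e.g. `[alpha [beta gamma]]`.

[[meadow [valley [island elm]]] [wool [garden lantern]]]

Overall it is a kind of lantern (specifically "wool garden lantern"); the modifier is "meadow valley island elm".
Within "meadow valley island elm", the head is "elm" (specifically "valley island elm") and the modifier is "meadow".
Within "valley island elm", the head is "elm" (specifically "island elm") and the modifier is "valley".
Within "island elm", the head is "elm" and the modifier is "island".
Within "wool garden lantern", the head is "lantern" (specifically "garden lantern") and the modifier is "wool".
Within "garden lantern", the head is "lantern" and the modifier is "garden".
Putting it together: [[meadow [valley [island elm]]] [wool [garden lantern]]].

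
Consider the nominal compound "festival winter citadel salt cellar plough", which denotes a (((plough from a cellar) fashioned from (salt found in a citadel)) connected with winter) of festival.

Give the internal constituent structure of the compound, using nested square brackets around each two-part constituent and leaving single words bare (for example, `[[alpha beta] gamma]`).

[festival [winter [[citadel salt] [cellar plough]]]]

At the top level: head "plough" (specifically "winter citadel salt cellar plough"); modifier "festival".
Inside "winter citadel salt cellar plough": head "plough" (specifically "citadel salt cellar plough"), modifier "winter".
Inside "citadel salt cellar plough": head "plough" (specifically "cellar plough"), modifier "citadel salt".
Inside "citadel salt": head "salt", modifier "citadel".
Inside "cellar plough": head "plough", modifier "cellar".
Putting it together: [festival [winter [[citadel salt] [cellar plough]]]].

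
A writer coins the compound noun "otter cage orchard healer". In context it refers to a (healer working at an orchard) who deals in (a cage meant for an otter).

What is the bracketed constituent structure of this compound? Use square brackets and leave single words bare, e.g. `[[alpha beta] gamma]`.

[[otter cage] [orchard healer]]

Overall it is a kind of healer (specifically "orchard healer"); the modifier is "otter cage".
Inside "otter cage": head "cage", modifier "otter".
Inside "orchard healer": head "healer", modifier "orchard".
Assembled: [[otter cage] [orchard healer]].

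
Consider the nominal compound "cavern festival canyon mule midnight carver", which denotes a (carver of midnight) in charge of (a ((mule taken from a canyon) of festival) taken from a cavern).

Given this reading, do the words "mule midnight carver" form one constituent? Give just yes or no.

no

The top-level split is [cavern festival canyon mule] [midnight carver]; the full structure is [[cavern [festival [canyon mule]]] [midnight carver]].
"mule midnight carver" straddles a constituent boundary, so it is not a single unit.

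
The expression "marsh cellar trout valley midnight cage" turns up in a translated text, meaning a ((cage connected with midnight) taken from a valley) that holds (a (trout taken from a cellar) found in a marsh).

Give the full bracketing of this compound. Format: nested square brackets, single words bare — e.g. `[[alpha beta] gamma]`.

[[marsh [cellar trout]] [valley [midnight cage]]]

Overall it is a kind of cage (specifically "valley midnight cage"); the modifier is "marsh cellar trout".
Within "marsh cellar trout", the head is "trout" (specifically "cellar trout") and the modifier is "marsh".
Within "cellar trout", the head is "trout" and the modifier is "cellar".
Within "valley midnight cage", the head is "cage" (specifically "midnight cage") and the modifier is "valley".
Within "midnight cage", the head is "cage" and the modifier is "midnight".
Putting it together: [[marsh [cellar trout]] [valley [midnight cage]]].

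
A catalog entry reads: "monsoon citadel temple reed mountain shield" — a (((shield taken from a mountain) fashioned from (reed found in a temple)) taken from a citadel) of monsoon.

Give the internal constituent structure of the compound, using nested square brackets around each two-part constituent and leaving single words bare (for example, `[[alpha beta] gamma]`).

[monsoon [citadel [[temple reed] [mountain shield]]]]

Overall it is a kind of shield (specifically "citadel temple reed mountain shield"); the modifier is "monsoon".
"citadel temple reed mountain shield" → head "shield" (specifically "temple reed mountain shield"), modifier "citadel".
"temple reed mountain shield" → head "shield" (specifically "mountain shield"), modifier "temple reed".
"temple reed" → head "reed", modifier "temple".
"mountain shield" → head "shield", modifier "mountain".
Putting it together: [monsoon [citadel [[temple reed] [mountain shield]]]].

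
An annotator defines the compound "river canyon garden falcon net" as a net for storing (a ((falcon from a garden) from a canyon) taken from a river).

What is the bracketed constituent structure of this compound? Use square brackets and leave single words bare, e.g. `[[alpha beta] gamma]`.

Whole compound: head "net", modifier "river canyon garden falcon".
Within "river canyon garden falcon", the head is "falcon" (specifically "canyon garden falcon") and the modifier is "river".
Within "canyon garden falcon", the head is "falcon" (specifically "garden falcon") and the modifier is "canyon".
Within "garden falcon", the head is "falcon" and the modifier is "garden".
So the structure is [[river [canyon [garden falcon]]] net].

[[river [canyon [garden falcon]]] net]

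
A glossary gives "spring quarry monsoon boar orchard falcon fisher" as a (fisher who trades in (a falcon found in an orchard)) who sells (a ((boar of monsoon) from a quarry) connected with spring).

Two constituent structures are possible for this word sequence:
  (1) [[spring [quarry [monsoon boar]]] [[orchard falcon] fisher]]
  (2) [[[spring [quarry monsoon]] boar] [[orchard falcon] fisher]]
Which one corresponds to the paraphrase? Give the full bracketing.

[[spring [quarry [monsoon boar]]] [[orchard falcon] fisher]]

The paraphrase's head is the "fisher" part ("orchard falcon fisher"); its modifier is "spring quarry monsoon boar".
That top-level split, carried through the inner groups, gives [[spring [quarry [monsoon boar]]] [[orchard falcon] fisher]].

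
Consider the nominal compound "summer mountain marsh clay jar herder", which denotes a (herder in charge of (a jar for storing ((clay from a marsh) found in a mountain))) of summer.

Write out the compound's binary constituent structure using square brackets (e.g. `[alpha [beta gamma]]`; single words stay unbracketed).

[summer [[[mountain [marsh clay]] jar] herder]]

The outermost head in the paraphrase is "herder" (specifically "mountain marsh clay jar herder"), modified by "summer".
Within "mountain marsh clay jar herder", the head is "herder" and the modifier is "mountain marsh clay jar".
Within "mountain marsh clay jar", the head is "jar" and the modifier is "mountain marsh clay".
Within "mountain marsh clay", the head is "clay" (specifically "marsh clay") and the modifier is "mountain".
Within "marsh clay", the head is "clay" and the modifier is "marsh".
So the structure is [summer [[[mountain [marsh clay]] jar] herder]].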